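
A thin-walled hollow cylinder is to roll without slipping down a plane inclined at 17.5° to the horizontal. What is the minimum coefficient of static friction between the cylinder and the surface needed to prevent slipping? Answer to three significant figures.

μ_min ≈ 0.158

For this body I = MR², i.e. k = I/(MR²) = 1.
Translational: Mg sinθ − f = Ma. Rotational about the CM: fR = Iα = kMRa, so f = kMa.
These give a = g sinθ/(1+k) and the required friction f = kMg sinθ/(1+k).
With N = Mg cosθ, the no-slip condition f ≤ μN gives μ_min = f/N = k tanθ/(1+k).
μ_min = 1 × tan17.5° / 2 ≈ 0.158.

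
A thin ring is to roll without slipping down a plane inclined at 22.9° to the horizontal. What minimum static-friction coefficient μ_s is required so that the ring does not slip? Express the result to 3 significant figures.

μ_min ≈ 0.211

For this body I = MR², i.e. k = I/(MR²) = 1.
Along the incline Mg sinθ − f = Ma, and torque about the center fR = Iα = kMR²(a/R) gives f = kMa.
These give a = g sinθ/(1+k) and the required friction f = kMg sinθ/(1+k).
With N = Mg cosθ, the no-slip condition f ≤ μN gives μ_min = f/N = k tanθ/(1+k).
μ_min = 1 × tan22.9° / 2 ≈ 0.211.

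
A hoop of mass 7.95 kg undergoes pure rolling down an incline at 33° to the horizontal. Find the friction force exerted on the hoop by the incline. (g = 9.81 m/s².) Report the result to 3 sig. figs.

f ≈ 21.2 N

The moment of inertia is MR², giving k ≡ I/(MR²) = 1.
Newton's second law down the slope: Mg sinθ − f = Ma. The torque equation fR = Iα (with α = a/R) gives f = kMa.
Combining, a = g sinθ/(1+k) and f = kMa = kMg sinθ/(1+k).
f = 1 × 7.95 × 9.81 × sin33° / 2 ≈ 21.2 N.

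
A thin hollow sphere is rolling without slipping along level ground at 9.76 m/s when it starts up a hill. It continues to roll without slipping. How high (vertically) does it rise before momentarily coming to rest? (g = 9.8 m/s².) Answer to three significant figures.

Here I = (2/3)MR², so the shape factor k = I/(MR²) = 2/3.
Since it rolls without slipping, ω = v/R and KE = ½Mv² + ½Iω² = ½(1+k)Mv² = (5/6)Mv².
All of this converts to potential energy at the highest point: (5/6)Mv₀² = Mgh.
Thus h = (1+k)v₀²/(2g) = 1.667 × 9.76² / (2 × 9.8) ≈ 8.10 m.

h ≈ 8.10 m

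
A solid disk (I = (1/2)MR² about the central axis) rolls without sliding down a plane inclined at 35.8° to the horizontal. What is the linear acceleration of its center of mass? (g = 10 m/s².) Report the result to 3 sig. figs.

Here I = (1/2)MR², so the shape factor k = I/(MR²) = 0.5.
Along the incline Mg sinθ − f = Ma, and torque about the center fR = Iα = kMR²(a/R) gives f = kMa.
Eliminating f: Mg sinθ = (1+k)Ma, so a = g sinθ/(1+k) = 10 × sin35.8° / 1.5 ≈ 3.90 m/s².

a ≈ 3.90 m/s²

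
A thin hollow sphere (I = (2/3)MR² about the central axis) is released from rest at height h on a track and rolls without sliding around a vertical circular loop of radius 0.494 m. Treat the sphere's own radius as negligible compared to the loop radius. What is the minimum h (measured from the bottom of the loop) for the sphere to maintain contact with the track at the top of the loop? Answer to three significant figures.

h_min ≈ 1.40 m

Here I = (2/3)MR², so the shape factor k = I/(MR²) = 2/3.
At the top of the loop, the minimum-contact condition is Mg = Mv_top²/r, so v_top² = gr.
With ω = v/R, the kinetic energy at speed v is ½(1+k)Mv² = (5/6)Mv².
Energy conservation from release (height h) to the top (height 2r): Mgh = Mg(2r) + (5/6)M·gr.
Thus h_min = 2r + (1+k)r/2 = r(2 + 1.667/2) = 0.494 × 2.833 ≈ 1.40 m.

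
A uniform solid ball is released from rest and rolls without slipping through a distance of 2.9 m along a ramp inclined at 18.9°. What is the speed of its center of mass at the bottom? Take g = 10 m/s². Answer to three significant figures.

The moment of inertia is (2/5)MR², giving k ≡ I/(MR²) = 0.4.
Pure rolling means v = ωR; then KE = ½Mv² + ½I(v/R)² = ½(1+k)Mv² = (7/10)Mv².
The vertical drop is h = L sinθ = 2.9 × sin18.9° = 0.9394 m.
Setting Mgh = (7/10)Mv² gives v = √(2gh/(1+k)) = √(2·10·0.9394/1.4) ≈ 3.66 m/s.

v ≈ 3.66 m/s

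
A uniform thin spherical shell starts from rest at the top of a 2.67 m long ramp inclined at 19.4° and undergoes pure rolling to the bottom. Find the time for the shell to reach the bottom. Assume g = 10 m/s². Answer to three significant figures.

t ≈ 1.64 s

For this body I = (2/3)MR², i.e. k = I/(MR²) = 2/3.
Newton's second law down the slope: Mg sinθ − f = Ma. The torque equation fR = Iα (with α = a/R) gives f = kMa.
Hence a = g sinθ/(1+k) = 10×sin19.4°/1.667 = 1.993 m/s².
Starting from rest, L = ½at², so t = √(2L/a) = √(2×2.67/1.993) ≈ 1.64 s.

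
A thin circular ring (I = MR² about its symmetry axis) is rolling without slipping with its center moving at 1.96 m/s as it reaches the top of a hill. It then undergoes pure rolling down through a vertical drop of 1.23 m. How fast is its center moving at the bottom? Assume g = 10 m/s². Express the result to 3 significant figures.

v ≈ 4.02 m/s

The moment of inertia is MR², giving k ≡ I/(MR²) = 1.
The rolling condition ω = v/R makes the rotational term ½I(v/R)² = ½kMv², so KE_total = ½(1+k)Mv² = Mv².
Conserving energy between top and bottom: Mv² = Mv₀² + Mgh, hence v² = v₀² + 2gh/(1+k).
v = √(1.96² + 2×10×1.23/2) = √16.14 ≈ 4.02 m/s.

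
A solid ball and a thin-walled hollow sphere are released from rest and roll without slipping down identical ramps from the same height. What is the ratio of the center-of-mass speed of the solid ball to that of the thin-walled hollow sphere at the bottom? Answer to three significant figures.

Each satisfies Mgh = ½(1+k)Mv² with k = I/(MR²), so v ∝ 1/√(1+k).
For the solid ball k = 0.4; for the thin-walled hollow sphere k = 2/3.
v₁/v₂ = √((1+k₂)/(1+k₁)) = √(1.667/1.4) ≈ 1.09.

v_ratio ≈ 1.09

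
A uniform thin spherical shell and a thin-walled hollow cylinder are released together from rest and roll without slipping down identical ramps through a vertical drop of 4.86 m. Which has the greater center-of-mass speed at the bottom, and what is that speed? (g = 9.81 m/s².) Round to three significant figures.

For rolling without slipping, Mgh = ½(1+k)Mv² where k = I/(MR²), so v = √(2gh/(1+k)).
Uniform thin spherical shell: k = 2/3, giving v = √(2×9.81×4.86/1.667) = 7.564 m/s.
Thin-walled hollow cylinder: k = 1, giving v = √(2×9.81×4.86/2) = 6.905 m/s.
The smaller k wins: the uniform thin spherical shell, at ≈ 7.56 m/s.

the uniform thin spherical shell, at v ≈ 7.56 m/s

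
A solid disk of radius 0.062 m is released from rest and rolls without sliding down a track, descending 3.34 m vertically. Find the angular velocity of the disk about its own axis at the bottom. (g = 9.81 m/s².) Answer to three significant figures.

For this body I = (1/2)MR², i.e. k = I/(MR²) = 0.5.
Since it rolls without slipping, ω = v/R and KE = ½Mv² + ½Iω² = ½(1+k)Mv² = (3/4)Mv².
Energy conservation Mgh = ½(1+k)Mv² gives v = √(2gh/(1+k)) = √(2 × 9.81 × 3.34 / 1.5) = 6.61 m/s.
The angular speed follows from ω = v/R = 6.61/0.062 ≈ 107 rad/s.

ω ≈ 107 rad/s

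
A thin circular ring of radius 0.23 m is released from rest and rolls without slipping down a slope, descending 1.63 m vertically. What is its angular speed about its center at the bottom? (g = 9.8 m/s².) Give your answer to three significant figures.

ω ≈ 17.4 rad/s

The moment of inertia is MR², giving k ≡ I/(MR²) = 1.
Rolling without slipping gives ω = v/R, so the total kinetic energy is ½Mv² + ½Iω² = ½(1+k)Mv² = Mv².
Energy conservation Mgh = ½(1+k)Mv² gives v = √(2gh/(1+k)) = √(2 × 9.8 × 1.63 / 2) = 3.997 m/s.
Then ω = v/R = 3.997 / 0.23 ≈ 17.4 rad/s.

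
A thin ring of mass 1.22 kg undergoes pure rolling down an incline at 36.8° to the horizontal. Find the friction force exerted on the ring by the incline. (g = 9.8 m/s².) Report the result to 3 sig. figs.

f ≈ 3.58 N

Here I = MR², so the shape factor k = I/(MR²) = 1.
Along the incline Mg sinθ − f = Ma, and torque about the center fR = Iα = kMR²(a/R) gives f = kMa.
Combining, a = g sinθ/(1+k) and f = kMa = kMg sinθ/(1+k).
f = 1 × 1.22 × 9.8 × sin36.8° / 2 ≈ 3.58 N.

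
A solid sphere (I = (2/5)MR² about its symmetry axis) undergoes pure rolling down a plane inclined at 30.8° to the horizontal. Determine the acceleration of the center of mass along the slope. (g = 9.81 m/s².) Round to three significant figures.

a ≈ 3.59 m/s²

With I = (2/5)MR², the ratio k = I/(MR²) is 0.4.
Along the incline Mg sinθ − f = Ma, and torque about the center fR = Iα = kMR²(a/R) gives f = kMa.
Eliminating f: Mg sinθ = (1+k)Ma, so a = g sinθ/(1+k) = 9.81 × sin30.8° / 1.4 ≈ 3.59 m/s².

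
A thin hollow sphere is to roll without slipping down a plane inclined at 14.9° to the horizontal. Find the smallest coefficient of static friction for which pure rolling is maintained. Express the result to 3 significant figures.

μ_min ≈ 0.106

The moment of inertia is (2/3)MR², giving k ≡ I/(MR²) = 2/3.
Newton's second law down the slope: Mg sinθ − f = Ma. The torque equation fR = Iα (with α = a/R) gives f = kMa.
These give a = g sinθ/(1+k) and the required friction f = kMg sinθ/(1+k).
With N = Mg cosθ, the no-slip condition f ≤ μN gives μ_min = f/N = k tanθ/(1+k).
μ_min = (2/3) × tan14.9° / 1.667 ≈ 0.106.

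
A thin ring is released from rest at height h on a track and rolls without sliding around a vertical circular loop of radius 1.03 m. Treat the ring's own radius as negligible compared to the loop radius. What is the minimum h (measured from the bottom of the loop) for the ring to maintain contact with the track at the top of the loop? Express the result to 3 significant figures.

h_min ≈ 3.09 m

For this body I = MR², i.e. k = I/(MR²) = 1.
At the top, contact is just lost when gravity alone supplies the centripetal force: Mg = Mv_top²/r, i.e. v_top² = gr.
With ω = v/R, the kinetic energy at speed v is ½(1+k)Mv² = Mv².
Energy conservation from release (height h) to the top (height 2r): Mgh = Mg(2r) + M·gr.
Thus h_min = 2r + (1+k)r/2 = r(2 + 2/2) = 1.03 × 3 ≈ 3.09 m.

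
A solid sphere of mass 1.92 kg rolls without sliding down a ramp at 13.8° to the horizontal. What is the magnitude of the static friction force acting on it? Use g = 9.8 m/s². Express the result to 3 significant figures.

Here I = (2/5)MR², so the shape factor k = I/(MR²) = 0.4.
Along the incline Mg sinθ − f = Ma, and torque about the center fR = Iα = kMR²(a/R) gives f = kMa.
Combining, a = g sinθ/(1+k) and f = kMa = kMg sinθ/(1+k).
f = 0.4 × 1.92 × 9.8 × sin13.8° / 1.4 ≈ 1.28 N.

f ≈ 1.28 N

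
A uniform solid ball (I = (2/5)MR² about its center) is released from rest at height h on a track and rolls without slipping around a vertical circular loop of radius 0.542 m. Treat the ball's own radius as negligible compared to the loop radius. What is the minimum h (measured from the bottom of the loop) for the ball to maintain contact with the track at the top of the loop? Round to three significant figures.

h_min ≈ 1.46 m

For this body I = (2/5)MR², i.e. k = I/(MR²) = 0.4.
At the top, contact is just lost when gravity alone supplies the centripetal force: Mg = Mv_top²/r, i.e. v_top² = gr.
With ω = v/R, the kinetic energy at speed v is ½(1+k)Mv² = (7/10)Mv².
Energy conservation from release (height h) to the top (height 2r): Mgh = Mg(2r) + (7/10)M·gr.
Thus h_min = 2r + (1+k)r/2 = r(2 + 1.4/2) = 0.542 × 2.7 ≈ 1.46 m.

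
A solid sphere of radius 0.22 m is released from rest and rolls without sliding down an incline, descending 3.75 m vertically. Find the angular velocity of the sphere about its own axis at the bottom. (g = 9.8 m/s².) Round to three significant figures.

ω ≈ 32.9 rad/s

With I = (2/5)MR², the ratio k = I/(MR²) is 0.4.
Pure rolling means v = ωR; then KE = ½Mv² + ½I(v/R)² = ½(1+k)Mv² = (7/10)Mv².
Energy conservation Mgh = ½(1+k)Mv² gives v = √(2gh/(1+k)) = √(2 × 9.8 × 3.75 / 1.4) = 7.246 m/s.
The angular speed follows from ω = v/R = 7.246/0.22 ≈ 32.9 rad/s.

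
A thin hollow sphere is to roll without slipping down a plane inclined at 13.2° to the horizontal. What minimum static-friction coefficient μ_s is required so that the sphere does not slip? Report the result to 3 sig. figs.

With I = (2/3)MR², the ratio k = I/(MR²) is 2/3.
Translational: Mg sinθ − f = Ma. Rotational about the CM: fR = Iα = kMRa, so f = kMa.
These give a = g sinθ/(1+k) and the required friction f = kMg sinθ/(1+k).
The normal force is N = Mg cosθ, so μ_min = f/N = k tanθ/(1+k).
μ_min = (2/3) × tan13.2° / 1.667 ≈ 0.0938.

μ_min ≈ 0.0938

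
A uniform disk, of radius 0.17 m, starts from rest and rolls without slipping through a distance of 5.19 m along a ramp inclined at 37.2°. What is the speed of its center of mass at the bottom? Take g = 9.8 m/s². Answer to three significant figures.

v ≈ 6.40 m/s

For this body I = (1/2)MR², i.e. k = I/(MR²) = 0.5.
The rolling condition ω = v/R makes the rotational term ½I(v/R)² = ½kMv², so KE_total = ½(1+k)Mv² = (3/4)Mv².
The vertical drop is h = L sinθ = 5.19 × sin37.2° = 3.138 m.
Energy conservation: Mgh = (3/4)Mv², so v = √(2gh/(1+k)) = √(2 × 9.8 × 3.138 / 1.5) ≈ 6.40 m/s.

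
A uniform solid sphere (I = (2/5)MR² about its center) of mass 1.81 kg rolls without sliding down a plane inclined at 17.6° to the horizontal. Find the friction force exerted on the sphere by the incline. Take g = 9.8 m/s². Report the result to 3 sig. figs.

With I = (2/5)MR², the ratio k = I/(MR²) is 0.4.
Newton's second law down the slope: Mg sinθ − f = Ma. The torque equation fR = Iα (with α = a/R) gives f = kMa.
Combining, a = g sinθ/(1+k) and f = kMa = kMg sinθ/(1+k).
f = 0.4 × 1.81 × 9.8 × sin17.6° / 1.4 ≈ 1.53 N.

f ≈ 1.53 N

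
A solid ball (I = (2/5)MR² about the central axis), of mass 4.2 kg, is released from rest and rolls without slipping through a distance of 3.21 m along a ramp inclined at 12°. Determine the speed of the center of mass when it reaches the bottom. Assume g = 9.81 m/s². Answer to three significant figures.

Here I = (2/5)MR², so the shape factor k = I/(MR²) = 0.4.
Pure rolling means v = ωR; then KE = ½Mv² + ½I(v/R)² = ½(1+k)Mv² = (7/10)Mv².
The vertical drop is h = L sinθ = 3.21 × sin12° = 0.6674 m.
Energy conservation: Mgh = (7/10)Mv², so v = √(2gh/(1+k)) = √(2 × 9.81 × 0.6674 / 1.4) ≈ 3.06 m/s.

v ≈ 3.06 m/s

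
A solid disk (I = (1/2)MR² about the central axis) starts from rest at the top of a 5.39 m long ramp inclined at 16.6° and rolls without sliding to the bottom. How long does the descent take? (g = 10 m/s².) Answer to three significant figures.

t ≈ 2.38 s

Here I = (1/2)MR², so the shape factor k = I/(MR²) = 0.5.
Translational: Mg sinθ − f = Ma. Rotational about the CM: fR = Iα = kMRa, so f = kMa.
Hence a = g sinθ/(1+k) = 10×sin16.6°/1.5 = 1.905 m/s².
Starting from rest, L = ½at², so t = √(2L/a) = √(2×5.39/1.905) ≈ 2.38 s.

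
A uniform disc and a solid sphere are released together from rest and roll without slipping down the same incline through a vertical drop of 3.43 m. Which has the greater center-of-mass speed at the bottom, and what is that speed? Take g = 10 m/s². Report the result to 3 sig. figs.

For rolling without slipping, Mgh = ½(1+k)Mv² where k = I/(MR²), so v = √(2gh/(1+k)).
Uniform disc: k = 0.5, giving v = √(2×10×3.43/1.5) = 6.763 m/s.
Solid sphere: k = 0.4, giving v = √(2×10×3.43/1.4) = 7 m/s.
The smaller k wins: the solid sphere, at ≈ 7.00 m/s.

the solid sphere, at v ≈ 7.00 m/s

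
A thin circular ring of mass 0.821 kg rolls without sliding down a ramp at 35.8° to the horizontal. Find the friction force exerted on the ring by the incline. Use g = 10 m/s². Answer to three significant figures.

f ≈ 2.40 N

With I = MR², the ratio k = I/(MR²) is 1.
Along the incline Mg sinθ − f = Ma, and torque about the center fR = Iα = kMR²(a/R) gives f = kMa.
Combining, a = g sinθ/(1+k) and f = kMa = kMg sinθ/(1+k).
f = 1 × 0.821 × 10 × sin35.8° / 2 ≈ 2.40 N.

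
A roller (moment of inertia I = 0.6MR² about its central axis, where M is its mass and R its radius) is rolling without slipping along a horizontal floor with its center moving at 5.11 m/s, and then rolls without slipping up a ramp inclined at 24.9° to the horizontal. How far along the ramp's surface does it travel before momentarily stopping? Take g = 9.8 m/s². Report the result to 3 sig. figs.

d ≈ 5.06 m

For this body I = 0.6MR², i.e. k = I/(MR²) = 0.6.
Since it rolls without slipping, ω = v/R and KE = ½Mv² + ½Iω² = ½(1+k)Mv² = (4/5)Mv².
Setting this equal to Mgh gives the vertical rise h = (1+k)v₀²/(2g) = 1.6×5.11²/(2×9.8) = 2.132 m.
Along the incline, d = h/sinθ = 2.132/sin24.9° ≈ 5.06 m.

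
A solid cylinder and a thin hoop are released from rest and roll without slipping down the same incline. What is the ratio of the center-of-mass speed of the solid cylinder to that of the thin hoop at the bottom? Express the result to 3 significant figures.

Each satisfies Mgh = ½(1+k)Mv² with k = I/(MR²), so v ∝ 1/√(1+k).
For the solid cylinder k = 0.5; for the thin hoop k = 1.
v₁/v₂ = √((1+k₂)/(1+k₁)) = √(2/1.5) ≈ 1.15.

v_ratio ≈ 1.15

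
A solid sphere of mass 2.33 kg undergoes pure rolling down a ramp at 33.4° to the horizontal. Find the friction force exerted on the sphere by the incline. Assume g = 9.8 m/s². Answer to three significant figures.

f ≈ 3.59 N

With I = (2/5)MR², the ratio k = I/(MR²) is 0.4.
Along the incline Mg sinθ − f = Ma, and torque about the center fR = Iα = kMR²(a/R) gives f = kMa.
Combining, a = g sinθ/(1+k) and f = kMa = kMg sinθ/(1+k).
f = 0.4 × 2.33 × 9.8 × sin33.4° / 1.4 ≈ 3.59 N.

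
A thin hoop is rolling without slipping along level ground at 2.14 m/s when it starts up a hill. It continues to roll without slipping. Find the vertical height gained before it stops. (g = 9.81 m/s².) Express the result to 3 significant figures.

h ≈ 0.467 m

For this body I = MR², i.e. k = I/(MR²) = 1.
Pure rolling means v = ωR; then KE = ½Mv² + ½I(v/R)² = ½(1+k)Mv² = Mv².
All of this converts to potential energy at the highest point: Mv₀² = Mgh.
Thus h = (1+k)v₀²/(2g) = 2 × 2.14² / (2 × 9.81) ≈ 0.467 m.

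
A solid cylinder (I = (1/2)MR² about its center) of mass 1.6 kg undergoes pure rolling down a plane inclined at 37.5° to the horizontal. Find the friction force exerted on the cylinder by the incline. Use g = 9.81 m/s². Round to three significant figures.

Here I = (1/2)MR², so the shape factor k = I/(MR²) = 0.5.
Translational: Mg sinθ − f = Ma. Rotational about the CM: fR = Iα = kMRa, so f = kMa.
Combining, a = g sinθ/(1+k) and f = kMa = kMg sinθ/(1+k).
f = 0.5 × 1.6 × 9.81 × sin37.5° / 1.5 ≈ 3.19 N.

f ≈ 3.19 N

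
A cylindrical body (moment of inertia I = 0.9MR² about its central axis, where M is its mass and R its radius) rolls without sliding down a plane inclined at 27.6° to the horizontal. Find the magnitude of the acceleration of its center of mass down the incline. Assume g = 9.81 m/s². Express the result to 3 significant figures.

a ≈ 2.39 m/s²

With I = 0.9MR², the ratio k = I/(MR²) is 0.9.
Newton's second law down the slope: Mg sinθ − f = Ma. The torque equation fR = Iα (with α = a/R) gives f = kMa.
Eliminating f: Mg sinθ = (1+k)Ma, so a = g sinθ/(1+k) = 9.81 × sin27.6° / 1.9 ≈ 2.39 m/s².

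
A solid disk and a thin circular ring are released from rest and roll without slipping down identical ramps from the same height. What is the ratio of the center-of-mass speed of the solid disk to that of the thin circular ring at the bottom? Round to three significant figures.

Each satisfies Mgh = ½(1+k)Mv² with k = I/(MR²), so v ∝ 1/√(1+k).
For the solid disk k = 0.5; for the thin circular ring k = 1.
v₁/v₂ = √((1+k₂)/(1+k₁)) = √(2/1.5) ≈ 1.15.

v_ratio ≈ 1.15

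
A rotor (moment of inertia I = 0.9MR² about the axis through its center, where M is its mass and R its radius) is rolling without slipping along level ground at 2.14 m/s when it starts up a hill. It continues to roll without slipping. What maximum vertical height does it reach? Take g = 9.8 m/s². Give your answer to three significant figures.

The moment of inertia is 0.9MR², giving k ≡ I/(MR²) = 0.9.
Since it rolls without slipping, ω = v/R and KE = ½Mv² + ½Iω² = ½(1+k)Mv² = (19/20)Mv².
All of this converts to potential energy at the highest point: (19/20)Mv₀² = Mgh.
Thus h = (1+k)v₀²/(2g) = 1.9 × 2.14² / (2 × 9.8) ≈ 0.444 m.

h ≈ 0.444 m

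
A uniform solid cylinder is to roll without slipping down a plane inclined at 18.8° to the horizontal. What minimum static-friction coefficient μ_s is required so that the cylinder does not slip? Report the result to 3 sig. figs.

The moment of inertia is (1/2)MR², giving k ≡ I/(MR²) = 0.5.
Newton's second law down the slope: Mg sinθ − f = Ma. The torque equation fR = Iα (with α = a/R) gives f = kMa.
These give a = g sinθ/(1+k) and the required friction f = kMg sinθ/(1+k).
With N = Mg cosθ, the no-slip condition f ≤ μN gives μ_min = f/N = k tanθ/(1+k).
μ_min = 0.5 × tan18.8° / 1.5 ≈ 0.113.

μ_min ≈ 0.113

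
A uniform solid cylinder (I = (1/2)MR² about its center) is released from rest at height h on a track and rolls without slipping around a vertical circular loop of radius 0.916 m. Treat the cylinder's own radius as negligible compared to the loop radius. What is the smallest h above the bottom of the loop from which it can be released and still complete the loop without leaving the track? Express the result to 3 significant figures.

h_min ≈ 2.52 m

With I = (1/2)MR², the ratio k = I/(MR²) is 0.5.
At the top of the loop, the minimum-contact condition is Mg = Mv_top²/r, so v_top² = gr.
With ω = v/R, the kinetic energy at speed v is ½(1+k)Mv² = (3/4)Mv².
Energy conservation from release (height h) to the top (height 2r): Mgh = Mg(2r) + (3/4)M·gr.
Thus h_min = 2r + (1+k)r/2 = r(2 + 1.5/2) = 0.916 × 2.75 ≈ 2.52 m.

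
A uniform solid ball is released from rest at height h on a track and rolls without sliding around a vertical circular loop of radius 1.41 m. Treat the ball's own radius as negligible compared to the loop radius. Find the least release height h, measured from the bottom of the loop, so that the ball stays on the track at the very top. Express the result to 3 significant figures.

Here I = (2/5)MR², so the shape factor k = I/(MR²) = 0.4.
At the top, contact is just lost when gravity alone supplies the centripetal force: Mg = Mv_top²/r, i.e. v_top² = gr.
With ω = v/R, the kinetic energy at speed v is ½(1+k)Mv² = (7/10)Mv².
Energy conservation from release (height h) to the top (height 2r): Mgh = Mg(2r) + (7/10)M·gr.
Thus h_min = 2r + (1+k)r/2 = r(2 + 1.4/2) = 1.41 × 2.7 ≈ 3.81 m.

h_min ≈ 3.81 m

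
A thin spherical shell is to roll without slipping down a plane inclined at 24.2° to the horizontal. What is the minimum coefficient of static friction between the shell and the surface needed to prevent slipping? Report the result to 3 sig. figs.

μ_min ≈ 0.180

The moment of inertia is (2/3)MR², giving k ≡ I/(MR²) = 2/3.
Newton's second law down the slope: Mg sinθ − f = Ma. The torque equation fR = Iα (with α = a/R) gives f = kMa.
These give a = g sinθ/(1+k) and the required friction f = kMg sinθ/(1+k).
The normal force is N = Mg cosθ, so μ_min = f/N = k tanθ/(1+k).
μ_min = (2/3) × tan24.2° / 1.667 ≈ 0.180.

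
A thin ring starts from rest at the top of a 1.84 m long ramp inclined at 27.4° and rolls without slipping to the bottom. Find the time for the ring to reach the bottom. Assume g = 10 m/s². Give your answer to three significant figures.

Here I = MR², so the shape factor k = I/(MR²) = 1.
Along the incline Mg sinθ − f = Ma, and torque about the center fR = Iα = kMR²(a/R) gives f = kMa.
Hence a = g sinθ/(1+k) = 10×sin27.4°/2 = 2.301 m/s².
With constant a from rest, t = √(2L/a) = √(2·1.84/2.301) ≈ 1.26 s.

t ≈ 1.26 s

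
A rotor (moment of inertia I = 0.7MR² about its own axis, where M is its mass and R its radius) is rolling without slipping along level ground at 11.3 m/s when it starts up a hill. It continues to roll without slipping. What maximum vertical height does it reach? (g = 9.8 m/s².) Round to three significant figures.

With I = 0.7MR², the ratio k = I/(MR²) is 0.7.
Since it rolls without slipping, ω = v/R and KE = ½Mv² + ½Iω² = ½(1+k)Mv² = (17/20)Mv².
At the top the kinetic energy is zero, so (17/20)Mv₀² = Mgh.
Thus h = (1+k)v₀²/(2g) = 1.7 × 11.3² / (2 × 9.8) ≈ 11.1 m.

h ≈ 11.1 m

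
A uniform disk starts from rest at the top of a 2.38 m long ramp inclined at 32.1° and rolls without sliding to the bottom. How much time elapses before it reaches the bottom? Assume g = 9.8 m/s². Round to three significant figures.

For this body I = (1/2)MR², i.e. k = I/(MR²) = 0.5.
Newton's second law down the slope: Mg sinθ − f = Ma. The torque equation fR = Iα (with α = a/R) gives f = kMa.
Hence a = g sinθ/(1+k) = 9.8×sin32.1°/1.5 = 3.472 m/s².
Starting from rest, L = ½at², so t = √(2L/a) = √(2×2.38/3.472) ≈ 1.17 s.

t ≈ 1.17 s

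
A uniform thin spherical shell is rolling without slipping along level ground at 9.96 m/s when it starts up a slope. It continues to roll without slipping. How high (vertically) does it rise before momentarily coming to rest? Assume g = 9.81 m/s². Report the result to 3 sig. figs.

For this body I = (2/3)MR², i.e. k = I/(MR²) = 2/3.
The rolling condition ω = v/R makes the rotational term ½I(v/R)² = ½kMv², so KE_total = ½(1+k)Mv² = (5/6)Mv².
At the top the kinetic energy is zero, so (5/6)Mv₀² = Mgh.
Thus h = (1+k)v₀²/(2g) = 1.667 × 9.96² / (2 × 9.81) ≈ 8.43 m.

h ≈ 8.43 m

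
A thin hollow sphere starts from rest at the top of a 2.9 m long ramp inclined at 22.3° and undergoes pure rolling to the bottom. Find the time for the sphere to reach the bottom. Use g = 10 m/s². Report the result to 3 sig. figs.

The moment of inertia is (2/3)MR², giving k ≡ I/(MR²) = 2/3.
Translational: Mg sinθ − f = Ma. Rotational about the CM: fR = Iα = kMRa, so f = kMa.
Hence a = g sinθ/(1+k) = 10×sin22.3°/1.667 = 2.277 m/s².
With constant a from rest, t = √(2L/a) = √(2·2.9/2.277) ≈ 1.60 s.

t ≈ 1.60 s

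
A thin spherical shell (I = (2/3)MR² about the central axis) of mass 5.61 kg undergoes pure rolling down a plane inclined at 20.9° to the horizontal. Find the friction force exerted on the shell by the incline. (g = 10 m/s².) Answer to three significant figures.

The moment of inertia is (2/3)MR², giving k ≡ I/(MR²) = 2/3.
Translational: Mg sinθ − f = Ma. Rotational about the CM: fR = Iα = kMRa, so f = kMa.
Combining, a = g sinθ/(1+k) and f = kMa = kMg sinθ/(1+k).
f = (2/3) × 5.61 × 10 × sin20.9° / 1.667 ≈ 8.01 N.

f ≈ 8.01 N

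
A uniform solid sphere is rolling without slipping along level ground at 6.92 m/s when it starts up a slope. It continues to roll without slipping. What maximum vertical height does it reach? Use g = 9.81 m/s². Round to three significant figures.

For this body I = (2/5)MR², i.e. k = I/(MR²) = 0.4.
Rolling without slipping gives ω = v/R, so the total kinetic energy is ½Mv² + ½Iω² = ½(1+k)Mv² = (7/10)Mv².
All of this converts to potential energy at the highest point: (7/10)Mv₀² = Mgh.
Thus h = (1+k)v₀²/(2g) = 1.4 × 6.92² / (2 × 9.81) ≈ 3.42 m.

h ≈ 3.42 m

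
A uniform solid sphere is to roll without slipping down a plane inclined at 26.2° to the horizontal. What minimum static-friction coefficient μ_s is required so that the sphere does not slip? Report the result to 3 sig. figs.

μ_min ≈ 0.141

With I = (2/5)MR², the ratio k = I/(MR²) is 0.4.
Newton's second law down the slope: Mg sinθ − f = Ma. The torque equation fR = Iα (with α = a/R) gives f = kMa.
These give a = g sinθ/(1+k) and the required friction f = kMg sinθ/(1+k).
The normal force is N = Mg cosθ, so μ_min = f/N = k tanθ/(1+k).
μ_min = 0.4 × tan26.2° / 1.4 ≈ 0.141.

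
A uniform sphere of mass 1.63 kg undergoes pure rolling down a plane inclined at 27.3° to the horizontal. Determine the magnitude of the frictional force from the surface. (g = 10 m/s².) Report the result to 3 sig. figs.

f ≈ 2.14 N

For this body I = (2/5)MR², i.e. k = I/(MR²) = 0.4.
Translational: Mg sinθ − f = Ma. Rotational about the CM: fR = Iα = kMRa, so f = kMa.
Combining, a = g sinθ/(1+k) and f = kMa = kMg sinθ/(1+k).
f = 0.4 × 1.63 × 10 × sin27.3° / 1.4 ≈ 2.14 N.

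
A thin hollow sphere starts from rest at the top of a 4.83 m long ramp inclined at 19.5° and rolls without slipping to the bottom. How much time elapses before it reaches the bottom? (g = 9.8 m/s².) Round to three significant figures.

With I = (2/3)MR², the ratio k = I/(MR²) is 2/3.
Translational: Mg sinθ − f = Ma. Rotational about the CM: fR = Iα = kMRa, so f = kMa.
Hence a = g sinθ/(1+k) = 9.8×sin19.5°/1.667 = 1.963 m/s².
With constant a from rest, t = √(2L/a) = √(2·4.83/1.963) ≈ 2.22 s.

t ≈ 2.22 s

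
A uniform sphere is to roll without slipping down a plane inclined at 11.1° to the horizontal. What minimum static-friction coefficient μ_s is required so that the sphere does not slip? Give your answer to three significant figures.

The moment of inertia is (2/5)MR², giving k ≡ I/(MR²) = 0.4.
Along the incline Mg sinθ − f = Ma, and torque about the center fR = Iα = kMR²(a/R) gives f = kMa.
These give a = g sinθ/(1+k) and the required friction f = kMg sinθ/(1+k).
With N = Mg cosθ, the no-slip condition f ≤ μN gives μ_min = f/N = k tanθ/(1+k).
μ_min = 0.4 × tan11.1° / 1.4 ≈ 0.0561.

μ_min ≈ 0.0561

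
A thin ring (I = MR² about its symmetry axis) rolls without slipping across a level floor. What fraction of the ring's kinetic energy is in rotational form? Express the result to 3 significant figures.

Here I = MR², so the shape factor k = I/(MR²) = 1.
Since ω = v/R, the translational part is ½Mv² and the rotational part is ½I(v/R)² = ½kMv²; the total is ½(1+k)Mv².
The rotational fraction is therefore k/(1+k) = 1/2 ≈ 0.500.

fraction ≈ 0.500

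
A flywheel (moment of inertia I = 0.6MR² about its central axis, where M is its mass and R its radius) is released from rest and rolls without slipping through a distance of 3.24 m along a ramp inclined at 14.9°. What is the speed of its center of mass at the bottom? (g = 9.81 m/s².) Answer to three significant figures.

v ≈ 3.20 m/s

With I = 0.6MR², the ratio k = I/(MR²) is 0.6.
Since it rolls without slipping, ω = v/R and KE = ½Mv² + ½Iω² = ½(1+k)Mv² = (4/5)Mv².
The vertical drop is h = L sinθ = 3.24 × sin14.9° = 0.8331 m.
Setting Mgh = (4/5)Mv² gives v = √(2gh/(1+k)) = √(2·9.81·0.8331/1.6) ≈ 3.20 m/s.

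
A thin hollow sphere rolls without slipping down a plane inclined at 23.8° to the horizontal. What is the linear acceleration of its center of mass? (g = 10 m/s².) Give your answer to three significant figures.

a ≈ 2.42 m/s²

With I = (2/3)MR², the ratio k = I/(MR²) is 2/3.
Translational: Mg sinθ − f = Ma. Rotational about the CM: fR = Iα = kMRa, so f = kMa.
Eliminating f: Mg sinθ = (1+k)Ma, so a = g sinθ/(1+k) = 10 × sin23.8° / 1.667 ≈ 2.42 m/s².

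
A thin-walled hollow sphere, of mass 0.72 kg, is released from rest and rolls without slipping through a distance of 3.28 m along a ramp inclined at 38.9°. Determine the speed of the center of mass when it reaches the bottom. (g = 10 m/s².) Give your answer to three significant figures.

v ≈ 4.97 m/s

Here I = (2/3)MR², so the shape factor k = I/(MR²) = 2/3.
Rolling without slipping gives ω = v/R, so the total kinetic energy is ½Mv² + ½Iω² = ½(1+k)Mv² = (5/6)Mv².
The vertical drop is h = L sinθ = 3.28 × sin38.9° = 2.06 m.
Energy conservation: Mgh = (5/6)Mv², so v = √(2gh/(1+k)) = √(2 × 10 × 2.06 / 1.667) ≈ 4.97 m/s.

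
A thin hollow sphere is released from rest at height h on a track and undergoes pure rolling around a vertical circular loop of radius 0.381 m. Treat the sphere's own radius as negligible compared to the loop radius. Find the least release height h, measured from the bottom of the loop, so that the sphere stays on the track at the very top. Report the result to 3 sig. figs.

h_min ≈ 1.08 m

The moment of inertia is (2/3)MR², giving k ≡ I/(MR²) = 2/3.
At the top of the loop, the minimum-contact condition is Mg = Mv_top²/r, so v_top² = gr.
With ω = v/R, the kinetic energy at speed v is ½(1+k)Mv² = (5/6)Mv².
Energy conservation from release (height h) to the top (height 2r): Mgh = Mg(2r) + (5/6)M·gr.
Thus h_min = 2r + (1+k)r/2 = r(2 + 1.667/2) = 0.381 × 2.833 ≈ 1.08 m.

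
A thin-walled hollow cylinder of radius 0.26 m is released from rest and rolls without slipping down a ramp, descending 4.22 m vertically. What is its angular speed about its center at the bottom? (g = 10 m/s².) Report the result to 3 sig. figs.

Here I = MR², so the shape factor k = I/(MR²) = 1.
Pure rolling means v = ωR; then KE = ½Mv² + ½I(v/R)² = ½(1+k)Mv² = Mv².
Energy conservation Mgh = ½(1+k)Mv² gives v = √(2gh/(1+k)) = √(2 × 10 × 4.22 / 2) = 6.496 m/s.
The angular speed follows from ω = v/R = 6.496/0.26 ≈ 25.0 rad/s.

ω ≈ 25.0 rad/s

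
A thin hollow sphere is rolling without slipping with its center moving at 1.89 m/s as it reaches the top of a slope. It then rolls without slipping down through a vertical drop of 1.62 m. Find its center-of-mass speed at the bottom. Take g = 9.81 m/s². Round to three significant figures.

For this body I = (2/3)MR², i.e. k = I/(MR²) = 2/3.
Pure rolling means v = ωR; then KE = ½Mv² + ½I(v/R)² = ½(1+k)Mv² = (5/6)Mv².
Energy conservation: (5/6)Mv₀² + Mgh = (5/6)Mv², so v² = v₀² + 2gh/(1+k).
v = √(1.89² + 2×9.81×1.62/1.667) = √22.64 ≈ 4.76 m/s.

v ≈ 4.76 m/s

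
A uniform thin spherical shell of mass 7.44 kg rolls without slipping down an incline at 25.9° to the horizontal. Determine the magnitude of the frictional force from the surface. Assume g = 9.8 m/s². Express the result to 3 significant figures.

Here I = (2/3)MR², so the shape factor k = I/(MR²) = 2/3.
Along the incline Mg sinθ − f = Ma, and torque about the center fR = Iα = kMR²(a/R) gives f = kMa.
Combining, a = g sinθ/(1+k) and f = kMa = kMg sinθ/(1+k).
f = (2/3) × 7.44 × 9.8 × sin25.9° / 1.667 ≈ 12.7 N.

f ≈ 12.7 N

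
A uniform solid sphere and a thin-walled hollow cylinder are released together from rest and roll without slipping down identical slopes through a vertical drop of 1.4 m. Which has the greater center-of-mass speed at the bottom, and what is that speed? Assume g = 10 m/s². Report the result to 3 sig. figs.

For rolling without slipping, Mgh = ½(1+k)Mv² where k = I/(MR²), so v = √(2gh/(1+k)).
Uniform solid sphere: k = 0.4, giving v = √(2×10×1.4/1.4) = 4.472 m/s.
Thin-walled hollow cylinder: k = 1, giving v = √(2×10×1.4/2) = 3.742 m/s.
The smaller k wins: the uniform solid sphere, at ≈ 4.47 m/s.

the uniform solid sphere, at v ≈ 4.47 m/s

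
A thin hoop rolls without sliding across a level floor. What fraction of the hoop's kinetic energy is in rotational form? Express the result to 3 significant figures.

With I = MR², the ratio k = I/(MR²) is 1.
With ω = v/R, KE_trans = ½Mv² and KE_rot = ½Iω² = ½kMv², so KE_total = ½(1+k)Mv².
The rotational fraction is therefore k/(1+k) = 1/2 ≈ 0.500.

fraction ≈ 0.500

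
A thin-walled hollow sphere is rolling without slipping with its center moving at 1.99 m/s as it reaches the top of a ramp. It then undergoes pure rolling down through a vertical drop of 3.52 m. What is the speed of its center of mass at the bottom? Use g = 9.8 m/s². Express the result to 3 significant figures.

With I = (2/3)MR², the ratio k = I/(MR²) is 2/3.
Since it rolls without slipping, ω = v/R and KE = ½Mv² + ½Iω² = ½(1+k)Mv² = (5/6)Mv².
Energy conservation: (5/6)Mv₀² + Mgh = (5/6)Mv², so v² = v₀² + 2gh/(1+k).
v = √(1.99² + 2×9.8×3.52/1.667) = √45.36 ≈ 6.73 m/s.

v ≈ 6.73 m/s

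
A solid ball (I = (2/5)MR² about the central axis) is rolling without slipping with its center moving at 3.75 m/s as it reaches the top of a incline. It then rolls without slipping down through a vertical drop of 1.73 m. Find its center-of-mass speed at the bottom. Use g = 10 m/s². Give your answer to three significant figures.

v ≈ 6.23 m/s

Here I = (2/5)MR², so the shape factor k = I/(MR²) = 0.4.
Since it rolls without slipping, ω = v/R and KE = ½Mv² + ½Iω² = ½(1+k)Mv² = (7/10)Mv².
Conserving energy between top and bottom: (7/10)Mv² = (7/10)Mv₀² + Mgh, hence v² = v₀² + 2gh/(1+k).
v = √(3.75² + 2×10×1.73/1.4) = √38.78 ≈ 6.23 m/s.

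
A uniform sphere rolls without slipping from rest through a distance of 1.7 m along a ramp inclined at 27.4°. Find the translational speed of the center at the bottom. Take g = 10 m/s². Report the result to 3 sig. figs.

With I = (2/5)MR², the ratio k = I/(MR²) is 0.4.
Since it rolls without slipping, ω = v/R and KE = ½Mv² + ½Iω² = ½(1+k)Mv² = (7/10)Mv².
The vertical drop is h = L sinθ = 1.7 × sin27.4° = 0.7823 m.
Energy conservation: Mgh = (7/10)Mv², so v = √(2gh/(1+k)) = √(2 × 10 × 0.7823 / 1.4) ≈ 3.34 m/s.

v ≈ 3.34 m/s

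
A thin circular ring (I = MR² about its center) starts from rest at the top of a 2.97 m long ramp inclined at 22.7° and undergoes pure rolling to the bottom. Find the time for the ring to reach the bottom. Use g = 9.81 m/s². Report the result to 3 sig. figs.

With I = MR², the ratio k = I/(MR²) is 1.
Along the incline Mg sinθ − f = Ma, and torque about the center fR = Iα = kMR²(a/R) gives f = kMa.
Hence a = g sinθ/(1+k) = 9.81×sin22.7°/2 = 1.893 m/s².
Starting from rest, L = ½at², so t = √(2L/a) = √(2×2.97/1.893) ≈ 1.77 s.

t ≈ 1.77 s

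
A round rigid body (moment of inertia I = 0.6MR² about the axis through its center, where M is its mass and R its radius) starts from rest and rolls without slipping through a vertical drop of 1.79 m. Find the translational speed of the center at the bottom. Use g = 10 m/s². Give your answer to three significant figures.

For this body I = 0.6MR², i.e. k = I/(MR²) = 0.6.
Rolling without slipping gives ω = v/R, so the total kinetic energy is ½Mv² + ½Iω² = ½(1+k)Mv² = (4/5)Mv².
Setting Mgh = (4/5)Mv² gives v = √(2gh/(1+k)) = √(2·10·1.79/1.6) ≈ 4.73 m/s.

v ≈ 4.73 m/s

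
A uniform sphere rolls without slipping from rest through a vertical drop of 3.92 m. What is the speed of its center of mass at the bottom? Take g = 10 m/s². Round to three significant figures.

Here I = (2/5)MR², so the shape factor k = I/(MR²) = 0.4.
Pure rolling means v = ωR; then KE = ½Mv² + ½I(v/R)² = ½(1+k)Mv² = (7/10)Mv².
Energy conservation: Mgh = (7/10)Mv², so v = √(2gh/(1+k)) = √(2 × 10 × 3.92 / 1.4) ≈ 7.48 m/s.

v ≈ 7.48 m/s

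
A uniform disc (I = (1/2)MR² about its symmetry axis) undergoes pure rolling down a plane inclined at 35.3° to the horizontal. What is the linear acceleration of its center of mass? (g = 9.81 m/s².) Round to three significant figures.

With I = (1/2)MR², the ratio k = I/(MR²) is 0.5.
Translational: Mg sinθ − f = Ma. Rotational about the CM: fR = Iα = kMRa, so f = kMa.
Eliminating f: Mg sinθ = (1+k)Ma, so a = g sinθ/(1+k) = 9.81 × sin35.3° / 1.5 ≈ 3.78 m/s².

a ≈ 3.78 m/s²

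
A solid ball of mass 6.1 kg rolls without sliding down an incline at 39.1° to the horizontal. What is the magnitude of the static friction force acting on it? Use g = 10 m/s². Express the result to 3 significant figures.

f ≈ 11.0 N

For this body I = (2/5)MR², i.e. k = I/(MR²) = 0.4.
Translational: Mg sinθ − f = Ma. Rotational about the CM: fR = Iα = kMRa, so f = kMa.
Combining, a = g sinθ/(1+k) and f = kMa = kMg sinθ/(1+k).
f = 0.4 × 6.1 × 10 × sin39.1° / 1.4 ≈ 11.0 N.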